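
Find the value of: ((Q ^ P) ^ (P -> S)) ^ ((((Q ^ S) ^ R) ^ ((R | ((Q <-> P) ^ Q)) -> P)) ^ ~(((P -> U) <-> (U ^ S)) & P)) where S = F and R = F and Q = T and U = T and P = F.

F

Substituting S=F, R=F, Q=T, U=T, P=F:
Q ^ P = T ^ F = T
P -> S = F -> F = T
(Q ^ P) ^ (P -> S) = T ^ T = F
Q ^ S = T ^ F = T
(Q ^ S) ^ R = T ^ F = T
Q <-> P = T <-> F = F
(Q <-> P) ^ Q = F ^ T = T
R | ((Q <-> P) ^ Q) = F | T = T
(R | ((Q <-> P) ^ Q)) -> P = T -> F = F
((Q ^ S) ^ R) ^ ((R | ((Q <-> P) ^ Q)) -> P) = T ^ F = T
P -> U = F -> T = T
U ^ S = T ^ F = T
(P -> U) <-> (U ^ S) = T <-> T = T
((P -> U) <-> (U ^ S)) & P = T & F = F
~(((P -> U) <-> (U ^ S)) & P) = ~F = T
(((Q ^ S) ^ R) ^ ((R | ((Q <-> P) ^ Q)) -> P)) ^ ~(((P -> U) <-> (U ^ S)) & P) = T ^ T = F
((Q ^ P) ^ (P -> S)) ^ ((((Q ^ S) ^ R) ^ ((R | ((Q <-> P) ^ Q)) -> P)) ^ ~(((P -> U) <-> (U ^ S)) & P)) = F ^ F = F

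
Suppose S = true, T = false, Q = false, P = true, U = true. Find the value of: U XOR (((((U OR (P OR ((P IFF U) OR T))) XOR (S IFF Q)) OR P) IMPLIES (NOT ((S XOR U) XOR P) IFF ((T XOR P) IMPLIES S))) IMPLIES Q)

false

P IFF U = true IFF true = true
(P IFF U) OR T = true OR false = true
P OR ((P IFF U) OR T) = true OR true = true
U OR (P OR ((P IFF U) OR T)) = true OR true = true
S IFF Q = true IFF false = false
(U OR (P OR ((P IFF U) OR T))) XOR (S IFF Q) = true XOR false = true
((U OR (P OR ((P IFF U) OR T))) XOR (S IFF Q)) OR P = true OR true = true
S XOR U = true XOR true = false
(S XOR U) XOR P = false XOR true = true
NOT ((S XOR U) XOR P) = NOT true = false
T XOR P = false XOR true = true
(T XOR P) IMPLIES S = true IMPLIES true = true
NOT ((S XOR U) XOR P) IFF ((T XOR P) IMPLIES S) = false IFF true = false
(((U OR (P OR ((P IFF U) OR T))) XOR (S IFF Q)) OR P) IMPLIES (NOT ((S XOR U) XOR P) IFF ((T XOR P) IMPLIES S)) = true IMPLIES false = false
((((U OR (P OR ((P IFF U) OR T))) XOR (S IFF Q)) OR P) IMPLIES (NOT ((S XOR U) XOR P) IFF ((T XOR P) IMPLIES S))) IMPLIES Q = false IMPLIES false = true
U XOR (((((U OR (P OR ((P IFF U) OR T))) XOR (S IFF Q)) OR P) IMPLIES (NOT ((S XOR U) XOR P) IFF ((T XOR P) IMPLIES S))) IMPLIES Q) = true XOR true = false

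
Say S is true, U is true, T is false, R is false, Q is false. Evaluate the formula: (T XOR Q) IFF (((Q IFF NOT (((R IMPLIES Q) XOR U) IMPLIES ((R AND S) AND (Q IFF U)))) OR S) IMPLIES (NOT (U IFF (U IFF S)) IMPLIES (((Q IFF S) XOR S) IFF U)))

false

Substituting S=true, U=true, T=false, R=false, Q=false:
T XOR Q = false XOR false = false
R IMPLIES Q = false IMPLIES false = true
(R IMPLIES Q) XOR U = true XOR true = false
R AND S = false AND true = false
Q IFF U = false IFF true = false
(R AND S) AND (Q IFF U) = false AND false = false
((R IMPLIES Q) XOR U) IMPLIES ((R AND S) AND (Q IFF U)) = false IMPLIES false = true
NOT (((R IMPLIES Q) XOR U) IMPLIES ((R AND S) AND (Q IFF U))) = NOT true = false
Q IFF NOT (((R IMPLIES Q) XOR U) IMPLIES ((R AND S) AND (Q IFF U))) = false IFF false = true
(Q IFF NOT (((R IMPLIES Q) XOR U) IMPLIES ((R AND S) AND (Q IFF U)))) OR S = true OR true = true
U IFF S = true IFF true = true
U IFF (U IFF S) = true IFF true = true
NOT (U IFF (U IFF S)) = NOT true = false
Q IFF S = false IFF true = false
(Q IFF S) XOR S = false XOR true = true
((Q IFF S) XOR S) IFF U = true IFF true = true
NOT (U IFF (U IFF S)) IMPLIES (((Q IFF S) XOR S) IFF U) = false IMPLIES true = true
((Q IFF NOT (((R IMPLIES Q) XOR U) IMPLIES ((R AND S) AND (Q IFF U)))) OR S) IMPLIES (NOT (U IFF (U IFF S)) IMPLIES (((Q IFF S) XOR S) IFF U)) = true IMPLIES true = true
(T XOR Q) IFF (((Q IFF NOT (((R IMPLIES Q) XOR U) IMPLIES ((R AND S) AND (Q IFF U)))) OR S) IMPLIES (NOT (U IFF (U IFF S)) IMPLIES (((Q IFF S) XOR S) IFF U))) = false IFF true = false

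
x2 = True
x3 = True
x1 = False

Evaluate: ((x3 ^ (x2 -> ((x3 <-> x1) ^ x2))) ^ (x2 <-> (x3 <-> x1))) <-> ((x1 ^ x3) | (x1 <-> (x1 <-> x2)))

False

Substituting x2=True, x3=True, x1=False:
x3 <-> x1 = True <-> False = False
(x3 <-> x1) ^ x2 = False ^ True = True
x2 -> ((x3 <-> x1) ^ x2) = True -> True = True
x3 ^ (x2 -> ((x3 <-> x1) ^ x2)) = True ^ True = False
x3 <-> x1 = True <-> False = False
x2 <-> (x3 <-> x1) = True <-> False = False
(x3 ^ (x2 -> ((x3 <-> x1) ^ x2))) ^ (x2 <-> (x3 <-> x1)) = False ^ False = False
x1 ^ x3 = False ^ True = True
x1 <-> x2 = False <-> True = False
x1 <-> (x1 <-> x2) = False <-> False = True
(x1 ^ x3) | (x1 <-> (x1 <-> x2)) = True | True = True
((x3 ^ (x2 -> ((x3 <-> x1) ^ x2))) ^ (x2 <-> (x3 <-> x1))) <-> ((x1 ^ x3) | (x1 <-> (x1 <-> x2))) = False <-> True = False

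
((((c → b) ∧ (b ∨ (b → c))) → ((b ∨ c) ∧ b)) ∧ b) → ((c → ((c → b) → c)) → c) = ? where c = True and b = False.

c → b = True → False = False
b → c = False → True = True
b ∨ (b → c) = False ∨ True = True
(c → b) ∧ (b ∨ (b → c)) = False ∧ True = False
b ∨ c = False ∨ True = True
(b ∨ c) ∧ b = True ∧ False = False
((c → b) ∧ (b ∨ (b → c))) → ((b ∨ c) ∧ b) = False → False = True
(((c → b) ∧ (b ∨ (b → c))) → ((b ∨ c) ∧ b)) ∧ b = True ∧ False = False
c → b = True → False = False
(c → b) → c = False → True = True
c → ((c → b) → c) = True → True = True
(c → ((c → b) → c)) → c = True → True = True
((((c → b) ∧ (b ∨ (b → c))) → ((b ∨ c) ∧ b)) ∧ b) → ((c → ((c → b) → c)) → c) = False → True = True

True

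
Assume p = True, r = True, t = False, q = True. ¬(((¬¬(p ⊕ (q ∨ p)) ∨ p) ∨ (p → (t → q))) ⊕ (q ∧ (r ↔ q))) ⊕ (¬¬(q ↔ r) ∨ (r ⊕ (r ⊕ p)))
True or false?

False

q ∨ p = True ∨ True = True
p ⊕ (q ∨ p) = True ⊕ True = False
¬(p ⊕ (q ∨ p)) = ¬False = True
¬¬(p ⊕ (q ∨ p)) = ¬True = False
¬¬(p ⊕ (q ∨ p)) ∨ p = False ∨ True = True
t → q = False → True = True
p → (t → q) = True → True = True
(¬¬(p ⊕ (q ∨ p)) ∨ p) ∨ (p → (t → q)) = True ∨ True = True
r ↔ q = True ↔ True = True
q ∧ (r ↔ q) = True ∧ True = True
((¬¬(p ⊕ (q ∨ p)) ∨ p) ∨ (p → (t → q))) ⊕ (q ∧ (r ↔ q)) = True ⊕ True = False
¬(((¬¬(p ⊕ (q ∨ p)) ∨ p) ∨ (p → (t → q))) ⊕ (q ∧ (r ↔ q))) = ¬False = True
q ↔ r = True ↔ True = True
¬(q ↔ r) = ¬True = False
¬¬(q ↔ r) = ¬False = True
r ⊕ p = True ⊕ True = False
r ⊕ (r ⊕ p) = True ⊕ False = True
¬¬(q ↔ r) ∨ (r ⊕ (r ⊕ p)) = True ∨ True = True
¬(((¬¬(p ⊕ (q ∨ p)) ∨ p) ∨ (p → (t → q))) ⊕ (q ∧ (r ↔ q))) ⊕ (¬¬(q ↔ r) ∨ (r ⊕ (r ⊕ p))) = True ⊕ True = False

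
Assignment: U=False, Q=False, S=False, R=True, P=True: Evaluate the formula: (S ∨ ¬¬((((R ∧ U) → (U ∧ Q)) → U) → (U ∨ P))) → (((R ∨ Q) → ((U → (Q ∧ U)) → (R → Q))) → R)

R ∧ U = True ∧ False = False
U ∧ Q = False ∧ False = False
(R ∧ U) → (U ∧ Q) = False → False = True
((R ∧ U) → (U ∧ Q)) → U = True → False = False
U ∨ P = False ∨ True = True
(((R ∧ U) → (U ∧ Q)) → U) → (U ∨ P) = False → True = True
¬((((R ∧ U) → (U ∧ Q)) → U) → (U ∨ P)) = ¬True = False
¬¬((((R ∧ U) → (U ∧ Q)) → U) → (U ∨ P)) = ¬False = True
S ∨ ¬¬((((R ∧ U) → (U ∧ Q)) → U) → (U ∨ P)) = False ∨ True = True
R ∨ Q = True ∨ False = True
Q ∧ U = False ∧ False = False
U → (Q ∧ U) = False → False = True
R → Q = True → False = False
(U → (Q ∧ U)) → (R → Q) = True → False = False
(R ∨ Q) → ((U → (Q ∧ U)) → (R → Q)) = True → False = False
((R ∨ Q) → ((U → (Q ∧ U)) → (R → Q))) → R = False → True = True
(S ∨ ¬¬((((R ∧ U) → (U ∧ Q)) → U) → (U ∨ P))) → (((R ∨ Q) → ((U → (Q ∧ U)) → (R → Q))) → R) = True → True = True

True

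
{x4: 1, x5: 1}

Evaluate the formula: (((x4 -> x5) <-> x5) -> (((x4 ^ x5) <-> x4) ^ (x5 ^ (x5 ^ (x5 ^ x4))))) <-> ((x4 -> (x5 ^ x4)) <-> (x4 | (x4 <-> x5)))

x4 -> x5 = 1 -> 1 = 1
(x4 -> x5) <-> x5 = 1 <-> 1 = 1
x4 ^ x5 = 1 ^ 1 = 0
(x4 ^ x5) <-> x4 = 0 <-> 1 = 0
x5 ^ x4 = 1 ^ 1 = 0
x5 ^ (x5 ^ x4) = 1 ^ 0 = 1
x5 ^ (x5 ^ (x5 ^ x4)) = 1 ^ 1 = 0
((x4 ^ x5) <-> x4) ^ (x5 ^ (x5 ^ (x5 ^ x4))) = 0 ^ 0 = 0
((x4 -> x5) <-> x5) -> (((x4 ^ x5) <-> x4) ^ (x5 ^ (x5 ^ (x5 ^ x4)))) = 1 -> 0 = 0
x5 ^ x4 = 1 ^ 1 = 0
x4 -> (x5 ^ x4) = 1 -> 0 = 0
x4 <-> x5 = 1 <-> 1 = 1
x4 | (x4 <-> x5) = 1 | 1 = 1
(x4 -> (x5 ^ x4)) <-> (x4 | (x4 <-> x5)) = 0 <-> 1 = 0
(((x4 -> x5) <-> x5) -> (((x4 ^ x5) <-> x4) ^ (x5 ^ (x5 ^ (x5 ^ x4))))) <-> ((x4 -> (x5 ^ x4)) <-> (x4 | (x4 <-> x5))) = 0 <-> 0 = 1

1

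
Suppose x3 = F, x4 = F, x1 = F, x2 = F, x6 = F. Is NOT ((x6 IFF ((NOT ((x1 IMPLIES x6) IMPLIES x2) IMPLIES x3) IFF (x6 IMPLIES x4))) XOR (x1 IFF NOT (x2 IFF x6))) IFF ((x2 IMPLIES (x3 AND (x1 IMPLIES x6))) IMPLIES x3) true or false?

x1 IMPLIES x6 = F IMPLIES F = T
(x1 IMPLIES x6) IMPLIES x2 = T IMPLIES F = F
NOT ((x1 IMPLIES x6) IMPLIES x2) = NOT F = T
NOT ((x1 IMPLIES x6) IMPLIES x2) IMPLIES x3 = T IMPLIES F = F
x6 IMPLIES x4 = F IMPLIES F = T
(NOT ((x1 IMPLIES x6) IMPLIES x2) IMPLIES x3) IFF (x6 IMPLIES x4) = F IFF T = F
x6 IFF ((NOT ((x1 IMPLIES x6) IMPLIES x2) IMPLIES x3) IFF (x6 IMPLIES x4)) = F IFF F = T
x2 IFF x6 = F IFF F = T
NOT (x2 IFF x6) = NOT T = F
x1 IFF NOT (x2 IFF x6) = F IFF F = T
(x6 IFF ((NOT ((x1 IMPLIES x6) IMPLIES x2) IMPLIES x3) IFF (x6 IMPLIES x4))) XOR (x1 IFF NOT (x2 IFF x6)) = T XOR T = F
NOT ((x6 IFF ((NOT ((x1 IMPLIES x6) IMPLIES x2) IMPLIES x3) IFF (x6 IMPLIES x4))) XOR (x1 IFF NOT (x2 IFF x6))) = NOT F = T
x1 IMPLIES x6 = F IMPLIES F = T
x3 AND (x1 IMPLIES x6) = F AND T = F
x2 IMPLIES (x3 AND (x1 IMPLIES x6)) = F IMPLIES F = T
(x2 IMPLIES (x3 AND (x1 IMPLIES x6))) IMPLIES x3 = T IMPLIES F = F
NOT ((x6 IFF ((NOT ((x1 IMPLIES x6) IMPLIES x2) IMPLIES x3) IFF (x6 IMPLIES x4))) XOR (x1 IFF NOT (x2 IFF x6))) IFF ((x2 IMPLIES (x3 AND (x1 IMPLIES x6))) IMPLIES x3) = T IFF F = F

F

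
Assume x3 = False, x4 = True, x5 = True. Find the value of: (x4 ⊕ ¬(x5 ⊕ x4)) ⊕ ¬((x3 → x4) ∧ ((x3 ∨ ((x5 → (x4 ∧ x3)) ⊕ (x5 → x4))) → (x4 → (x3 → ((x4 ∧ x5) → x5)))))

Substituting x3=False, x4=True, x5=True:
x5 ⊕ x4 = True ⊕ True = False
¬(x5 ⊕ x4) = ¬False = True
x4 ⊕ ¬(x5 ⊕ x4) = True ⊕ True = False
x3 → x4 = False → True = True
x4 ∧ x3 = True ∧ False = False
x5 → (x4 ∧ x3) = True → False = False
x5 → x4 = True → True = True
(x5 → (x4 ∧ x3)) ⊕ (x5 → x4) = False ⊕ True = True
x3 ∨ ((x5 → (x4 ∧ x3)) ⊕ (x5 → x4)) = False ∨ True = True
x4 ∧ x5 = True ∧ True = True
(x4 ∧ x5) → x5 = True → True = True
x3 → ((x4 ∧ x5) → x5) = False → True = True
x4 → (x3 → ((x4 ∧ x5) → x5)) = True → True = True
(x3 ∨ ((x5 → (x4 ∧ x3)) ⊕ (x5 → x4))) → (x4 → (x3 → ((x4 ∧ x5) → x5))) = True → True = True
(x3 → x4) ∧ ((x3 ∨ ((x5 → (x4 ∧ x3)) ⊕ (x5 → x4))) → (x4 → (x3 → ((x4 ∧ x5) → x5)))) = True ∧ True = True
¬((x3 → x4) ∧ ((x3 ∨ ((x5 → (x4 ∧ x3)) ⊕ (x5 → x4))) → (x4 → (x3 → ((x4 ∧ x5) → x5))))) = ¬True = False
(x4 ⊕ ¬(x5 ⊕ x4)) ⊕ ¬((x3 → x4) ∧ ((x3 ∨ ((x5 → (x4 ∧ x3)) ⊕ (x5 → x4))) → (x4 → (x3 → ((x4 ∧ x5) → x5))))) = False ⊕ False = False

False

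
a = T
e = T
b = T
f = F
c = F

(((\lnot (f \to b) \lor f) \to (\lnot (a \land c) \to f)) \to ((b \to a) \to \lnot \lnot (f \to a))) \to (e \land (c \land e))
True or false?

f \to b = F \to T = T
\lnot (f \to b) = \lnot T = F
\lnot (f \to b) \lor f = F \lor F = F
a \land c = T \land F = F
\lnot (a \land c) = \lnot F = T
\lnot (a \land c) \to f = T \to F = F
(\lnot (f \to b) \lor f) \to (\lnot (a \land c) \to f) = F \to F = T
b \to a = T \to T = T
f \to a = F \to T = T
\lnot (f \to a) = \lnot T = F
\lnot \lnot (f \to a) = \lnot F = T
(b \to a) \to \lnot \lnot (f \to a) = T \to T = T
((\lnot (f \to b) \lor f) \to (\lnot (a \land c) \to f)) \to ((b \to a) \to \lnot \lnot (f \to a)) = T \to T = T
c \land e = F \land T = F
e \land (c \land e) = T \land F = F
(((\lnot (f \to b) \lor f) \to (\lnot (a \land c) \to f)) \to ((b \to a) \to \lnot \lnot (f \to a))) \to (e \land (c \land e)) = T \to F = F

F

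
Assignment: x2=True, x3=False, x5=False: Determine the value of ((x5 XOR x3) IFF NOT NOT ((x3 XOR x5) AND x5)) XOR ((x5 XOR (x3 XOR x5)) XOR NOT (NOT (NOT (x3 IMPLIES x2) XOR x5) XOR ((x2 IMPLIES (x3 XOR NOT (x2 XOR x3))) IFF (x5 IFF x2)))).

False

Substituting x2=True, x3=False, x5=False:
x5 XOR x3 = False XOR False = False
x3 XOR x5 = False XOR False = False
(x3 XOR x5) AND x5 = False AND False = False
NOT ((x3 XOR x5) AND x5) = NOT False = True
NOT NOT ((x3 XOR x5) AND x5) = NOT True = False
(x5 XOR x3) IFF NOT NOT ((x3 XOR x5) AND x5) = False IFF False = True
x3 XOR x5 = False XOR False = False
x5 XOR (x3 XOR x5) = False XOR False = False
x3 IMPLIES x2 = False IMPLIES True = True
NOT (x3 IMPLIES x2) = NOT True = False
NOT (x3 IMPLIES x2) XOR x5 = False XOR False = False
NOT (NOT (x3 IMPLIES x2) XOR x5) = NOT False = True
x2 XOR x3 = True XOR False = True
NOT (x2 XOR x3) = NOT True = False
x3 XOR NOT (x2 XOR x3) = False XOR False = False
x2 IMPLIES (x3 XOR NOT (x2 XOR x3)) = True IMPLIES False = False
x5 IFF x2 = False IFF True = False
(x2 IMPLIES (x3 XOR NOT (x2 XOR x3))) IFF (x5 IFF x2) = False IFF False = True
NOT (NOT (x3 IMPLIES x2) XOR x5) XOR ((x2 IMPLIES (x3 XOR NOT (x2 XOR x3))) IFF (x5 IFF x2)) = True XOR True = False
NOT (NOT (NOT (x3 IMPLIES x2) XOR x5) XOR ((x2 IMPLIES (x3 XOR NOT (x2 XOR x3))) IFF (x5 IFF x2))) = NOT False = True
(x5 XOR (x3 XOR x5)) XOR NOT (NOT (NOT (x3 IMPLIES x2) XOR x5) XOR ((x2 IMPLIES (x3 XOR NOT (x2 XOR x3))) IFF (x5 IFF x2))) = False XOR True = True
((x5 XOR x3) IFF NOT NOT ((x3 XOR x5) AND x5)) XOR ((x5 XOR (x3 XOR x5)) XOR NOT (NOT (NOT (x3 IMPLIES x2) XOR x5) XOR ((x2 IMPLIES (x3 XOR NOT (x2 XOR x3))) IFF (x5 IFF x2)))) = True XOR True = False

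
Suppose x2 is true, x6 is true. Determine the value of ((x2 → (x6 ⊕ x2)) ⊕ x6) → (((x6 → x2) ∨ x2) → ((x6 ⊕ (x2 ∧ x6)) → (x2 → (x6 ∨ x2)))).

True

x6 ⊕ x2 = True ⊕ True = False
x2 → (x6 ⊕ x2) = True → False = False
(x2 → (x6 ⊕ x2)) ⊕ x6 = False ⊕ True = True
x6 → x2 = True → True = True
(x6 → x2) ∨ x2 = True ∨ True = True
x2 ∧ x6 = True ∧ True = True
x6 ⊕ (x2 ∧ x6) = True ⊕ True = False
x6 ∨ x2 = True ∨ True = True
x2 → (x6 ∨ x2) = True → True = True
(x6 ⊕ (x2 ∧ x6)) → (x2 → (x6 ∨ x2)) = False → True = True
((x6 → x2) ∨ x2) → ((x6 ⊕ (x2 ∧ x6)) → (x2 → (x6 ∨ x2))) = True → True = True
((x2 → (x6 ⊕ x2)) ⊕ x6) → (((x6 → x2) ∨ x2) → ((x6 ⊕ (x2 ∧ x6)) → (x2 → (x6 ∨ x2)))) = True → True = True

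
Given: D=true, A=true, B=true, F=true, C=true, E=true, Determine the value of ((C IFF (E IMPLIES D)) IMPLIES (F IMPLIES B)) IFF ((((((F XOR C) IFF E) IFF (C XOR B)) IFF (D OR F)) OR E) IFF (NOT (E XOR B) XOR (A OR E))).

E IMPLIES D = true IMPLIES true = true
C IFF (E IMPLIES D) = true IFF true = true
F IMPLIES B = true IMPLIES true = true
(C IFF (E IMPLIES D)) IMPLIES (F IMPLIES B) = true IMPLIES true = true
F XOR C = true XOR true = false
(F XOR C) IFF E = false IFF true = false
C XOR B = true XOR true = false
((F XOR C) IFF E) IFF (C XOR B) = false IFF false = true
D OR F = true OR true = true
(((F XOR C) IFF E) IFF (C XOR B)) IFF (D OR F) = true IFF true = true
((((F XOR C) IFF E) IFF (C XOR B)) IFF (D OR F)) OR E = true OR true = true
E XOR B = true XOR true = false
NOT (E XOR B) = NOT false = true
A OR E = true OR true = true
NOT (E XOR B) XOR (A OR E) = true XOR true = false
(((((F XOR C) IFF E) IFF (C XOR B)) IFF (D OR F)) OR E) IFF (NOT (E XOR B) XOR (A OR E)) = true IFF false = false
((C IFF (E IMPLIES D)) IMPLIES (F IMPLIES B)) IFF ((((((F XOR C) IFF E) IFF (C XOR B)) IFF (D OR F)) OR E) IFF (NOT (E XOR B) XOR (A OR E))) = true IFF false = false

false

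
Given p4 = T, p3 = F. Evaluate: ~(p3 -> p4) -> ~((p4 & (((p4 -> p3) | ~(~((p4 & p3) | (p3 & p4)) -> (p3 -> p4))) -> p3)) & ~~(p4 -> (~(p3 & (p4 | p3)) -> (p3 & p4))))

T

p3 -> p4 = F -> T = T
~(p3 -> p4) = ~T = F
p4 -> p3 = T -> F = F
p4 & p3 = T & F = F
p3 & p4 = F & T = F
(p4 & p3) | (p3 & p4) = F | F = F
~((p4 & p3) | (p3 & p4)) = ~F = T
p3 -> p4 = F -> T = T
~((p4 & p3) | (p3 & p4)) -> (p3 -> p4) = T -> T = T
~(~((p4 & p3) | (p3 & p4)) -> (p3 -> p4)) = ~T = F
(p4 -> p3) | ~(~((p4 & p3) | (p3 & p4)) -> (p3 -> p4)) = F | F = F
((p4 -> p3) | ~(~((p4 & p3) | (p3 & p4)) -> (p3 -> p4))) -> p3 = F -> F = T
p4 & (((p4 -> p3) | ~(~((p4 & p3) | (p3 & p4)) -> (p3 -> p4))) -> p3) = T & T = T
p4 | p3 = T | F = T
p3 & (p4 | p3) = F & T = F
~(p3 & (p4 | p3)) = ~F = T
p3 & p4 = F & T = F
~(p3 & (p4 | p3)) -> (p3 & p4) = T -> F = F
p4 -> (~(p3 & (p4 | p3)) -> (p3 & p4)) = T -> F = F
~(p4 -> (~(p3 & (p4 | p3)) -> (p3 & p4))) = ~F = T
~~(p4 -> (~(p3 & (p4 | p3)) -> (p3 & p4))) = ~T = F
(p4 & (((p4 -> p3) | ~(~((p4 & p3) | (p3 & p4)) -> (p3 -> p4))) -> p3)) & ~~(p4 -> (~(p3 & (p4 | p3)) -> (p3 & p4))) = T & F = F
~((p4 & (((p4 -> p3) | ~(~((p4 & p3) | (p3 & p4)) -> (p3 -> p4))) -> p3)) & ~~(p4 -> (~(p3 & (p4 | p3)) -> (p3 & p4)))) = ~F = T
~(p3 -> p4) -> ~((p4 & (((p4 -> p3) | ~(~((p4 & p3) | (p3 & p4)) -> (p3 -> p4))) -> p3)) & ~~(p4 -> (~(p3 & (p4 | p3)) -> (p3 & p4)))) = F -> T = T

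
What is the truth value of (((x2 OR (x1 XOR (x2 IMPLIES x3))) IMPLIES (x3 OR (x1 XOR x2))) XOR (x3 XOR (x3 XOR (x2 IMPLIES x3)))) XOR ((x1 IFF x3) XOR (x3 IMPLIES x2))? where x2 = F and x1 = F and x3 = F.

T

x2 IMPLIES x3 = F IMPLIES F = T
x1 XOR (x2 IMPLIES x3) = F XOR T = T
x2 OR (x1 XOR (x2 IMPLIES x3)) = F OR T = T
x1 XOR x2 = F XOR F = F
x3 OR (x1 XOR x2) = F OR F = F
(x2 OR (x1 XOR (x2 IMPLIES x3))) IMPLIES (x3 OR (x1 XOR x2)) = T IMPLIES F = F
x2 IMPLIES x3 = F IMPLIES F = T
x3 XOR (x2 IMPLIES x3) = F XOR T = T
x3 XOR (x3 XOR (x2 IMPLIES x3)) = F XOR T = T
((x2 OR (x1 XOR (x2 IMPLIES x3))) IMPLIES (x3 OR (x1 XOR x2))) XOR (x3 XOR (x3 XOR (x2 IMPLIES x3))) = F XOR T = T
x1 IFF x3 = F IFF F = T
x3 IMPLIES x2 = F IMPLIES F = T
(x1 IFF x3) XOR (x3 IMPLIES x2) = T XOR T = F
(((x2 OR (x1 XOR (x2 IMPLIES x3))) IMPLIES (x3 OR (x1 XOR x2))) XOR (x3 XOR (x3 XOR (x2 IMPLIES x3)))) XOR ((x1 IFF x3) XOR (x3 IMPLIES x2)) = T XOR F = T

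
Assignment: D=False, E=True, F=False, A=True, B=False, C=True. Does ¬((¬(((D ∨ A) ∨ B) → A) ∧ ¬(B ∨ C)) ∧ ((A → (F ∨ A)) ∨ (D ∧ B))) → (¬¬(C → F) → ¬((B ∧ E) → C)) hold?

True

Substituting D=False, E=True, F=False, A=True, B=False, C=True:
D ∨ A = False ∨ True = True
(D ∨ A) ∨ B = True ∨ False = True
((D ∨ A) ∨ B) → A = True → True = True
¬(((D ∨ A) ∨ B) → A) = ¬True = False
B ∨ C = False ∨ True = True
¬(B ∨ C) = ¬True = False
¬(((D ∨ A) ∨ B) → A) ∧ ¬(B ∨ C) = False ∧ False = False
F ∨ A = False ∨ True = True
A → (F ∨ A) = True → True = True
D ∧ B = False ∧ False = False
(A → (F ∨ A)) ∨ (D ∧ B) = True ∨ False = True
(¬(((D ∨ A) ∨ B) → A) ∧ ¬(B ∨ C)) ∧ ((A → (F ∨ A)) ∨ (D ∧ B)) = False ∧ True = False
¬((¬(((D ∨ A) ∨ B) → A) ∧ ¬(B ∨ C)) ∧ ((A → (F ∨ A)) ∨ (D ∧ B))) = ¬False = True
C → F = True → False = False
¬(C → F) = ¬False = True
¬¬(C → F) = ¬True = False
B ∧ E = False ∧ True = False
(B ∧ E) → C = False → True = True
¬((B ∧ E) → C) = ¬True = False
¬¬(C → F) → ¬((B ∧ E) → C) = False → False = True
¬((¬(((D ∨ A) ∨ B) → A) ∧ ¬(B ∨ C)) ∧ ((A → (F ∨ A)) ∨ (D ∧ B))) → (¬¬(C → F) → ¬((B ∧ E) → C)) = True → True = True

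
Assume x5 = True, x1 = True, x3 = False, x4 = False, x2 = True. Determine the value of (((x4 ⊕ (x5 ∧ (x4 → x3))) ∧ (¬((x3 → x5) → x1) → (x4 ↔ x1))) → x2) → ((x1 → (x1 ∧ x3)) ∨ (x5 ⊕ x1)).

Substituting x5=True, x1=True, x3=False, x4=False, x2=True:
x4 → x3 = False → False = True
x5 ∧ (x4 → x3) = True ∧ True = True
x4 ⊕ (x5 ∧ (x4 → x3)) = False ⊕ True = True
x3 → x5 = False → True = True
(x3 → x5) → x1 = True → True = True
¬((x3 → x5) → x1) = ¬True = False
x4 ↔ x1 = False ↔ True = False
¬((x3 → x5) → x1) → (x4 ↔ x1) = False → False = True
(x4 ⊕ (x5 ∧ (x4 → x3))) ∧ (¬((x3 → x5) → x1) → (x4 ↔ x1)) = True ∧ True = True
((x4 ⊕ (x5 ∧ (x4 → x3))) ∧ (¬((x3 → x5) → x1) → (x4 ↔ x1))) → x2 = True → True = True
x1 ∧ x3 = True ∧ False = False
x1 → (x1 ∧ x3) = True → False = False
x5 ⊕ x1 = True ⊕ True = False
(x1 → (x1 ∧ x3)) ∨ (x5 ⊕ x1) = False ∨ False = False
(((x4 ⊕ (x5 ∧ (x4 → x3))) ∧ (¬((x3 → x5) → x1) → (x4 ↔ x1))) → x2) → ((x1 → (x1 ∧ x3)) ∨ (x5 ⊕ x1)) = True → False = False

False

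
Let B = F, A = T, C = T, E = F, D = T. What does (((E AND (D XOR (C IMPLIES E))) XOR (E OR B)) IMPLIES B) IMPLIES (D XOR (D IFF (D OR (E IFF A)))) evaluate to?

F

C IMPLIES E = T IMPLIES F = F
D XOR (C IMPLIES E) = T XOR F = T
E AND (D XOR (C IMPLIES E)) = F AND T = F
E OR B = F OR F = F
(E AND (D XOR (C IMPLIES E))) XOR (E OR B) = F XOR F = F
((E AND (D XOR (C IMPLIES E))) XOR (E OR B)) IMPLIES B = F IMPLIES F = T
E IFF A = F IFF T = F
D OR (E IFF A) = T OR F = T
D IFF (D OR (E IFF A)) = T IFF T = T
D XOR (D IFF (D OR (E IFF A))) = T XOR T = F
(((E AND (D XOR (C IMPLIES E))) XOR (E OR B)) IMPLIES B) IMPLIES (D XOR (D IFF (D OR (E IFF A)))) = T IMPLIES F = F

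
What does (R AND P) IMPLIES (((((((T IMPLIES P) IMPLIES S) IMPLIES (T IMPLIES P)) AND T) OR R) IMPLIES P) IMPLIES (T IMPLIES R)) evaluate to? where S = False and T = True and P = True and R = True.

True

Substituting S=False, T=True, P=True, R=True:
R AND P = True AND True = True
T IMPLIES P = True IMPLIES True = True
(T IMPLIES P) IMPLIES S = True IMPLIES False = False
T IMPLIES P = True IMPLIES True = True
((T IMPLIES P) IMPLIES S) IMPLIES (T IMPLIES P) = False IMPLIES True = True
(((T IMPLIES P) IMPLIES S) IMPLIES (T IMPLIES P)) AND T = True AND True = True
((((T IMPLIES P) IMPLIES S) IMPLIES (T IMPLIES P)) AND T) OR R = True OR True = True
(((((T IMPLIES P) IMPLIES S) IMPLIES (T IMPLIES P)) AND T) OR R) IMPLIES P = True IMPLIES True = True
T IMPLIES R = True IMPLIES True = True
((((((T IMPLIES P) IMPLIES S) IMPLIES (T IMPLIES P)) AND T) OR R) IMPLIES P) IMPLIES (T IMPLIES R) = True IMPLIES True = True
(R AND P) IMPLIES (((((((T IMPLIES P) IMPLIES S) IMPLIES (T IMPLIES P)) AND T) OR R) IMPLIES P) IMPLIES (T IMPLIES R)) = True IMPLIES True = True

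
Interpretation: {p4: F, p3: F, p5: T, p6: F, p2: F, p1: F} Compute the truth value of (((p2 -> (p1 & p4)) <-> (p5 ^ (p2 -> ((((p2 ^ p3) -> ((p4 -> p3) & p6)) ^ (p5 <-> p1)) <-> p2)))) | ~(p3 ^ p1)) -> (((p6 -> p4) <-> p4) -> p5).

p1 & p4 = F & F = F
p2 -> (p1 & p4) = F -> F = T
p2 ^ p3 = F ^ F = F
p4 -> p3 = F -> F = T
(p4 -> p3) & p6 = T & F = F
(p2 ^ p3) -> ((p4 -> p3) & p6) = F -> F = T
p5 <-> p1 = T <-> F = F
((p2 ^ p3) -> ((p4 -> p3) & p6)) ^ (p5 <-> p1) = T ^ F = T
(((p2 ^ p3) -> ((p4 -> p3) & p6)) ^ (p5 <-> p1)) <-> p2 = T <-> F = F
p2 -> ((((p2 ^ p3) -> ((p4 -> p3) & p6)) ^ (p5 <-> p1)) <-> p2) = F -> F = T
p5 ^ (p2 -> ((((p2 ^ p3) -> ((p4 -> p3) & p6)) ^ (p5 <-> p1)) <-> p2)) = T ^ T = F
(p2 -> (p1 & p4)) <-> (p5 ^ (p2 -> ((((p2 ^ p3) -> ((p4 -> p3) & p6)) ^ (p5 <-> p1)) <-> p2))) = T <-> F = F
p3 ^ p1 = F ^ F = F
~(p3 ^ p1) = ~F = T
((p2 -> (p1 & p4)) <-> (p5 ^ (p2 -> ((((p2 ^ p3) -> ((p4 -> p3) & p6)) ^ (p5 <-> p1)) <-> p2)))) | ~(p3 ^ p1) = F | T = T
p6 -> p4 = F -> F = T
(p6 -> p4) <-> p4 = T <-> F = F
((p6 -> p4) <-> p4) -> p5 = F -> T = T
(((p2 -> (p1 & p4)) <-> (p5 ^ (p2 -> ((((p2 ^ p3) -> ((p4 -> p3) & p6)) ^ (p5 <-> p1)) <-> p2)))) | ~(p3 ^ p1)) -> (((p6 -> p4) <-> p4) -> p5) = T -> T = T

T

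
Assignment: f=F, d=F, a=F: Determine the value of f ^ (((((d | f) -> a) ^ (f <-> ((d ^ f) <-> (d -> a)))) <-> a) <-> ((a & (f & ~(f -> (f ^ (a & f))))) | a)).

F

d | f = F | F = F
(d | f) -> a = F -> F = T
d ^ f = F ^ F = F
d -> a = F -> F = T
(d ^ f) <-> (d -> a) = F <-> T = F
f <-> ((d ^ f) <-> (d -> a)) = F <-> F = T
((d | f) -> a) ^ (f <-> ((d ^ f) <-> (d -> a))) = T ^ T = F
(((d | f) -> a) ^ (f <-> ((d ^ f) <-> (d -> a)))) <-> a = F <-> F = T
a & f = F & F = F
f ^ (a & f) = F ^ F = F
f -> (f ^ (a & f)) = F -> F = T
~(f -> (f ^ (a & f))) = ~T = F
f & ~(f -> (f ^ (a & f))) = F & F = F
a & (f & ~(f -> (f ^ (a & f)))) = F & F = F
(a & (f & ~(f -> (f ^ (a & f))))) | a = F | F = F
((((d | f) -> a) ^ (f <-> ((d ^ f) <-> (d -> a)))) <-> a) <-> ((a & (f & ~(f -> (f ^ (a & f))))) | a) = T <-> F = F
f ^ (((((d | f) -> a) ^ (f <-> ((d ^ f) <-> (d -> a)))) <-> a) <-> ((a & (f & ~(f -> (f ^ (a & f))))) | a)) = F ^ F = F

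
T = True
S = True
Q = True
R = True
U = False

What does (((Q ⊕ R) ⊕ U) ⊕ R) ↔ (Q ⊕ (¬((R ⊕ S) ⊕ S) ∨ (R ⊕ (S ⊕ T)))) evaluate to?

False

Substituting T=True, S=True, Q=True, R=True, U=False:
Q ⊕ R = True ⊕ True = False
(Q ⊕ R) ⊕ U = False ⊕ False = False
((Q ⊕ R) ⊕ U) ⊕ R = False ⊕ True = True
R ⊕ S = True ⊕ True = False
(R ⊕ S) ⊕ S = False ⊕ True = True
¬((R ⊕ S) ⊕ S) = ¬True = False
S ⊕ T = True ⊕ True = False
R ⊕ (S ⊕ T) = True ⊕ False = True
¬((R ⊕ S) ⊕ S) ∨ (R ⊕ (S ⊕ T)) = False ∨ True = True
Q ⊕ (¬((R ⊕ S) ⊕ S) ∨ (R ⊕ (S ⊕ T))) = True ⊕ True = False
(((Q ⊕ R) ⊕ U) ⊕ R) ↔ (Q ⊕ (¬((R ⊕ S) ⊕ S) ∨ (R ⊕ (S ⊕ T)))) = True ↔ False = False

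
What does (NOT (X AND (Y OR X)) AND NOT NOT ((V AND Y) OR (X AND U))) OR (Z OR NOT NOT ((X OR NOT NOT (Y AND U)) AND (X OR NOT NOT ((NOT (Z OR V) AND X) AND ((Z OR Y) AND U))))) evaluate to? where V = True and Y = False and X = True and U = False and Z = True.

Y OR X = False OR True = True
X AND (Y OR X) = True AND True = True
NOT (X AND (Y OR X)) = NOT True = False
V AND Y = True AND False = False
X AND U = True AND False = False
(V AND Y) OR (X AND U) = False OR False = False
NOT ((V AND Y) OR (X AND U)) = NOT False = True
NOT NOT ((V AND Y) OR (X AND U)) = NOT True = False
NOT (X AND (Y OR X)) AND NOT NOT ((V AND Y) OR (X AND U)) = False AND False = False
Y AND U = False AND False = False
NOT (Y AND U) = NOT False = True
NOT NOT (Y AND U) = NOT True = False
X OR NOT NOT (Y AND U) = True OR False = True
Z OR V = True OR True = True
NOT (Z OR V) = NOT True = False
NOT (Z OR V) AND X = False AND True = False
Z OR Y = True OR False = True
(Z OR Y) AND U = True AND False = False
(NOT (Z OR V) AND X) AND ((Z OR Y) AND U) = False AND False = False
NOT ((NOT (Z OR V) AND X) AND ((Z OR Y) AND U)) = NOT False = True
NOT NOT ((NOT (Z OR V) AND X) AND ((Z OR Y) AND U)) = NOT True = False
X OR NOT NOT ((NOT (Z OR V) AND X) AND ((Z OR Y) AND U)) = True OR False = True
(X OR NOT NOT (Y AND U)) AND (X OR NOT NOT ((NOT (Z OR V) AND X) AND ((Z OR Y) AND U))) = True AND True = True
NOT ((X OR NOT NOT (Y AND U)) AND (X OR NOT NOT ((NOT (Z OR V) AND X) AND ((Z OR Y) AND U)))) = NOT True = False
NOT NOT ((X OR NOT NOT (Y AND U)) AND (X OR NOT NOT ((NOT (Z OR V) AND X) AND ((Z OR Y) AND U)))) = NOT False = True
Z OR NOT NOT ((X OR NOT NOT (Y AND U)) AND (X OR NOT NOT ((NOT (Z OR V) AND X) AND ((Z OR Y) AND U)))) = True OR True = True
(NOT (X AND (Y OR X)) AND NOT NOT ((V AND Y) OR (X AND U))) OR (Z OR NOT NOT ((X OR NOT NOT (Y AND U)) AND (X OR NOT NOT ((NOT (Z OR V) AND X) AND ((Z OR Y) AND U))))) = False OR True = True

True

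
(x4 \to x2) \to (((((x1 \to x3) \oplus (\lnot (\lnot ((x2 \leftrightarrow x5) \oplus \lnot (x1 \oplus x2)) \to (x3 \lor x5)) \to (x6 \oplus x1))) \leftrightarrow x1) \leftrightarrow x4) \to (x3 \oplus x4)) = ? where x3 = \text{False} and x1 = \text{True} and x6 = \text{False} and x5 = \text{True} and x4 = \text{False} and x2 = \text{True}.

\text{True}

Substituting x3=\text{False}, x1=\text{True}, x6=\text{False}, x5=\text{True}, x4=\text{False}, x2=\text{True}:
x4 \to x2 = \text{False} \to \text{True} = \text{True}
x1 \to x3 = \text{True} \to \text{False} = \text{False}
x2 \leftrightarrow x5 = \text{True} \leftrightarrow \text{True} = \text{True}
x1 \oplus x2 = \text{True} \oplus \text{True} = \text{False}
\lnot (x1 \oplus x2) = \lnot \text{False} = \text{True}
(x2 \leftrightarrow x5) \oplus \lnot (x1 \oplus x2) = \text{True} \oplus \text{True} = \text{False}
\lnot ((x2 \leftrightarrow x5) \oplus \lnot (x1 \oplus x2)) = \lnot \text{False} = \text{True}
x3 \lor x5 = \text{False} \lor \text{True} = \text{True}
\lnot ((x2 \leftrightarrow x5) \oplus \lnot (x1 \oplus x2)) \to (x3 \lor x5) = \text{True} \to \text{True} = \text{True}
\lnot (\lnot ((x2 \leftrightarrow x5) \oplus \lnot (x1 \oplus x2)) \to (x3 \lor x5)) = \lnot \text{True} = \text{False}
x6 \oplus x1 = \text{False} \oplus \text{True} = \text{True}
\lnot (\lnot ((x2 \leftrightarrow x5) \oplus \lnot (x1 \oplus x2)) \to (x3 \lor x5)) \to (x6 \oplus x1) = \text{False} \to \text{True} = \text{True}
(x1 \to x3) \oplus (\lnot (\lnot ((x2 \leftrightarrow x5) \oplus \lnot (x1 \oplus x2)) \to (x3 \lor x5)) \to (x6 \oplus x1)) = \text{False} \oplus \text{True} = \text{True}
((x1 \to x3) \oplus (\lnot (\lnot ((x2 \leftrightarrow x5) \oplus \lnot (x1 \oplus x2)) \to (x3 \lor x5)) \to (x6 \oplus x1))) \leftrightarrow x1 = \text{True} \leftrightarrow \text{True} = \text{True}
(((x1 \to x3) \oplus (\lnot (\lnot ((x2 \leftrightarrow x5) \oplus \lnot (x1 \oplus x2)) \to (x3 \lor x5)) \to (x6 \oplus x1))) \leftrightarrow x1) \leftrightarrow x4 = \text{True} \leftrightarrow \text{False} = \text{False}
x3 \oplus x4 = \text{False} \oplus \text{False} = \text{False}
((((x1 \to x3) \oplus (\lnot (\lnot ((x2 \leftrightarrow x5) \oplus \lnot (x1 \oplus x2)) \to (x3 \lor x5)) \to (x6 \oplus x1))) \leftrightarrow x1) \leftrightarrow x4) \to (x3 \oplus x4) = \text{False} \to \text{False} = \text{True}
(x4 \to x2) \to (((((x1 \to x3) \oplus (\lnot (\lnot ((x2 \leftrightarrow x5) \oplus \lnot (x1 \oplus x2)) \to (x3 \lor x5)) \to (x6 \oplus x1))) \leftrightarrow x1) \leftrightarrow x4) \to (x3 \oplus x4)) = \text{True} \to \text{True} = \text{True}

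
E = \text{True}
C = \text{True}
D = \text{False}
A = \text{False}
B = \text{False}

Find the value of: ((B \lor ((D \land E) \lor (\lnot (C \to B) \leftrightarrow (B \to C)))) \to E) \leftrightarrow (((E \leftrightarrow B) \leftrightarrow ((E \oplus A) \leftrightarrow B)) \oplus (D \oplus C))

\text{False}

D \land E = \text{False} \land \text{True} = \text{False}
C \to B = \text{True} \to \text{False} = \text{False}
\lnot (C \to B) = \lnot \text{False} = \text{True}
B \to C = \text{False} \to \text{True} = \text{True}
\lnot (C \to B) \leftrightarrow (B \to C) = \text{True} \leftrightarrow \text{True} = \text{True}
(D \land E) \lor (\lnot (C \to B) \leftrightarrow (B \to C)) = \text{False} \lor \text{True} = \text{True}
B \lor ((D \land E) \lor (\lnot (C \to B) \leftrightarrow (B \to C))) = \text{False} \lor \text{True} = \text{True}
(B \lor ((D \land E) \lor (\lnot (C \to B) \leftrightarrow (B \to C)))) \to E = \text{True} \to \text{True} = \text{True}
E \leftrightarrow B = \text{True} \leftrightarrow \text{False} = \text{False}
E \oplus A = \text{True} \oplus \text{False} = \text{True}
(E \oplus A) \leftrightarrow B = \text{True} \leftrightarrow \text{False} = \text{False}
(E \leftrightarrow B) \leftrightarrow ((E \oplus A) \leftrightarrow B) = \text{False} \leftrightarrow \text{False} = \text{True}
D \oplus C = \text{False} \oplus \text{True} = \text{True}
((E \leftrightarrow B) \leftrightarrow ((E \oplus A) \leftrightarrow B)) \oplus (D \oplus C) = \text{True} \oplus \text{True} = \text{False}
((B \lor ((D \land E) \lor (\lnot (C \to B) \leftrightarrow (B \to C)))) \to E) \leftrightarrow (((E \leftrightarrow B) \leftrightarrow ((E \oplus A) \leftrightarrow B)) \oplus (D \oplus C)) = \text{True} \leftrightarrow \text{False} = \text{False}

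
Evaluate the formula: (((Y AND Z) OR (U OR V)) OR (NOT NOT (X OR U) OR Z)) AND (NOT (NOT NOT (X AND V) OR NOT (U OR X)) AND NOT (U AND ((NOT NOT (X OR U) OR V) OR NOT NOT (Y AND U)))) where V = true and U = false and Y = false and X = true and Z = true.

Y AND Z = false AND true = false
U OR V = false OR true = true
(Y AND Z) OR (U OR V) = false OR true = true
X OR U = true OR false = true
NOT (X OR U) = NOT true = false
NOT NOT (X OR U) = NOT false = true
NOT NOT (X OR U) OR Z = true OR true = true
((Y AND Z) OR (U OR V)) OR (NOT NOT (X OR U) OR Z) = true OR true = true
X AND V = true AND true = true
NOT (X AND V) = NOT true = false
NOT NOT (X AND V) = NOT false = true
U OR X = false OR true = true
NOT (U OR X) = NOT true = false
NOT NOT (X AND V) OR NOT (U OR X) = true OR false = true
NOT (NOT NOT (X AND V) OR NOT (U OR X)) = NOT true = false
X OR U = true OR false = true
NOT (X OR U) = NOT true = false
NOT NOT (X OR U) = NOT false = true
NOT NOT (X OR U) OR V = true OR true = true
Y AND U = false AND false = false
NOT (Y AND U) = NOT false = true
NOT NOT (Y AND U) = NOT true = false
(NOT NOT (X OR U) OR V) OR NOT NOT (Y AND U) = true OR false = true
U AND ((NOT NOT (X OR U) OR V) OR NOT NOT (Y AND U)) = false AND true = false
NOT (U AND ((NOT NOT (X OR U) OR V) OR NOT NOT (Y AND U))) = NOT false = true
NOT (NOT NOT (X AND V) OR NOT (U OR X)) AND NOT (U AND ((NOT NOT (X OR U) OR V) OR NOT NOT (Y AND U))) = false AND true = false
(((Y AND Z) OR (U OR V)) OR (NOT NOT (X OR U) OR Z)) AND (NOT (NOT NOT (X AND V) OR NOT (U OR X)) AND NOT (U AND ((NOT NOT (X OR U) OR V) OR NOT NOT (Y AND U)))) = true AND false = false

false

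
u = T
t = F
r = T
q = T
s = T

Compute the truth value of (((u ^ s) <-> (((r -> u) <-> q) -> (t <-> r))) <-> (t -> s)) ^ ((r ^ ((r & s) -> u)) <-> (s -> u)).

T

u ^ s = T ^ T = F
r -> u = T -> T = T
(r -> u) <-> q = T <-> T = T
t <-> r = F <-> T = F
((r -> u) <-> q) -> (t <-> r) = T -> F = F
(u ^ s) <-> (((r -> u) <-> q) -> (t <-> r)) = F <-> F = T
t -> s = F -> T = T
((u ^ s) <-> (((r -> u) <-> q) -> (t <-> r))) <-> (t -> s) = T <-> T = T
r & s = T & T = T
(r & s) -> u = T -> T = T
r ^ ((r & s) -> u) = T ^ T = F
s -> u = T -> T = T
(r ^ ((r & s) -> u)) <-> (s -> u) = F <-> T = F
(((u ^ s) <-> (((r -> u) <-> q) -> (t <-> r))) <-> (t -> s)) ^ ((r ^ ((r & s) -> u)) <-> (s -> u)) = T ^ F = T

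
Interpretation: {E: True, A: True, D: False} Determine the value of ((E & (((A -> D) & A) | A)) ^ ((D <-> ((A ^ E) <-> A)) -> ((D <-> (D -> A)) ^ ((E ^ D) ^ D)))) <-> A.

False

A -> D = True -> False = False
(A -> D) & A = False & True = False
((A -> D) & A) | A = False | True = True
E & (((A -> D) & A) | A) = True & True = True
A ^ E = True ^ True = False
(A ^ E) <-> A = False <-> True = False
D <-> ((A ^ E) <-> A) = False <-> False = True
D -> A = False -> True = True
D <-> (D -> A) = False <-> True = False
E ^ D = True ^ False = True
(E ^ D) ^ D = True ^ False = True
(D <-> (D -> A)) ^ ((E ^ D) ^ D) = False ^ True = True
(D <-> ((A ^ E) <-> A)) -> ((D <-> (D -> A)) ^ ((E ^ D) ^ D)) = True -> True = True
(E & (((A -> D) & A) | A)) ^ ((D <-> ((A ^ E) <-> A)) -> ((D <-> (D -> A)) ^ ((E ^ D) ^ D))) = True ^ True = False
((E & (((A -> D) & A) | A)) ^ ((D <-> ((A ^ E) <-> A)) -> ((D <-> (D -> A)) ^ ((E ^ D) ^ D)))) <-> A = False <-> True = False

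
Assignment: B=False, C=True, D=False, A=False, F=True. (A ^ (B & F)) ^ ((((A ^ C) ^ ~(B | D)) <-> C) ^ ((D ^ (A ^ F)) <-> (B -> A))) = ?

Substituting B=False, C=True, D=False, A=False, F=True:
B & F = False & True = False
A ^ (B & F) = False ^ False = False
A ^ C = False ^ True = True
B | D = False | False = False
~(B | D) = ~False = True
(A ^ C) ^ ~(B | D) = True ^ True = False
((A ^ C) ^ ~(B | D)) <-> C = False <-> True = False
A ^ F = False ^ True = True
D ^ (A ^ F) = False ^ True = True
B -> A = False -> False = True
(D ^ (A ^ F)) <-> (B -> A) = True <-> True = True
(((A ^ C) ^ ~(B | D)) <-> C) ^ ((D ^ (A ^ F)) <-> (B -> A)) = False ^ True = True
(A ^ (B & F)) ^ ((((A ^ C) ^ ~(B | D)) <-> C) ^ ((D ^ (A ^ F)) <-> (B -> A))) = False ^ True = True

True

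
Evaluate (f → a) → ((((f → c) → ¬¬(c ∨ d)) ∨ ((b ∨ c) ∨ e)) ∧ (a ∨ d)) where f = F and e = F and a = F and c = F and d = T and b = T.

T

Substituting f=F, e=F, a=F, c=F, d=T, b=T:
f → a = F → F = T
f → c = F → F = T
c ∨ d = F ∨ T = T
¬(c ∨ d) = ¬T = F
¬¬(c ∨ d) = ¬F = T
(f → c) → ¬¬(c ∨ d) = T → T = T
b ∨ c = T ∨ F = T
(b ∨ c) ∨ e = T ∨ F = T
((f → c) → ¬¬(c ∨ d)) ∨ ((b ∨ c) ∨ e) = T ∨ T = T
a ∨ d = F ∨ T = T
(((f → c) → ¬¬(c ∨ d)) ∨ ((b ∨ c) ∨ e)) ∧ (a ∨ d) = T ∧ T = T
(f → a) → ((((f → c) → ¬¬(c ∨ d)) ∨ ((b ∨ c) ∨ e)) ∧ (a ∨ d)) = T → T = T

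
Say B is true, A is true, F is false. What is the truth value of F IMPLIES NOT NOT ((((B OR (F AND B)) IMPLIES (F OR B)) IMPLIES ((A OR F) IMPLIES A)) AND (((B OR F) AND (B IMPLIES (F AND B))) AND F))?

true

Substituting B=true, A=true, F=false:
F AND B = false AND true = false
B OR (F AND B) = true OR false = true
F OR B = false OR true = true
(B OR (F AND B)) IMPLIES (F OR B) = true IMPLIES true = true
A OR F = true OR false = true
(A OR F) IMPLIES A = true IMPLIES true = true
((B OR (F AND B)) IMPLIES (F OR B)) IMPLIES ((A OR F) IMPLIES A) = true IMPLIES true = true
B OR F = true OR false = true
F AND B = false AND true = false
B IMPLIES (F AND B) = true IMPLIES false = false
(B OR F) AND (B IMPLIES (F AND B)) = true AND false = false
((B OR F) AND (B IMPLIES (F AND B))) AND F = false AND false = false
(((B OR (F AND B)) IMPLIES (F OR B)) IMPLIES ((A OR F) IMPLIES A)) AND (((B OR F) AND (B IMPLIES (F AND B))) AND F) = true AND false = false
NOT ((((B OR (F AND B)) IMPLIES (F OR B)) IMPLIES ((A OR F) IMPLIES A)) AND (((B OR F) AND (B IMPLIES (F AND B))) AND F)) = NOT false = true
NOT NOT ((((B OR (F AND B)) IMPLIES (F OR B)) IMPLIES ((A OR F) IMPLIES A)) AND (((B OR F) AND (B IMPLIES (F AND B))) AND F)) = NOT true = false
F IMPLIES NOT NOT ((((B OR (F AND B)) IMPLIES (F OR B)) IMPLIES ((A OR F) IMPLIES A)) AND (((B OR F) AND (B IMPLIES (F AND B))) AND F)) = false IMPLIES false = true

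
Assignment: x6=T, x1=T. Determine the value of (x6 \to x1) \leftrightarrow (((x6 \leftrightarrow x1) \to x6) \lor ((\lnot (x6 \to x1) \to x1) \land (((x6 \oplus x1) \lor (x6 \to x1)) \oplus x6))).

x6 \to x1 = T \to T = T
x6 \leftrightarrow x1 = T \leftrightarrow T = T
(x6 \leftrightarrow x1) \to x6 = T \to T = T
x6 \to x1 = T \to T = T
\lnot (x6 \to x1) = \lnot T = F
\lnot (x6 \to x1) \to x1 = F \to T = T
x6 \oplus x1 = T \oplus T = F
x6 \to x1 = T \to T = T
(x6 \oplus x1) \lor (x6 \to x1) = F \lor T = T
((x6 \oplus x1) \lor (x6 \to x1)) \oplus x6 = T \oplus T = F
(\lnot (x6 \to x1) \to x1) \land (((x6 \oplus x1) \lor (x6 \to x1)) \oplus x6) = T \land F = F
((x6 \leftrightarrow x1) \to x6) \lor ((\lnot (x6 \to x1) \to x1) \land (((x6 \oplus x1) \lor (x6 \to x1)) \oplus x6)) = T \lor F = T
(x6 \to x1) \leftrightarrow (((x6 \leftrightarrow x1) \to x6) \lor ((\lnot (x6 \to x1) \to x1) \land (((x6 \oplus x1) \lor (x6 \to x1)) \oplus x6))) = T \leftrightarrow T = T

T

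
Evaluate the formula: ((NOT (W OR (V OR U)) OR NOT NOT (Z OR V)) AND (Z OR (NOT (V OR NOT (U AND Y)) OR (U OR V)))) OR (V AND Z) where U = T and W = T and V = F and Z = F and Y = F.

Substituting U=T, W=T, V=F, Z=F, Y=F:
V OR U = F OR T = T
W OR (V OR U) = T OR T = T
NOT (W OR (V OR U)) = NOT T = F
Z OR V = F OR F = F
NOT (Z OR V) = NOT F = T
NOT NOT (Z OR V) = NOT T = F
NOT (W OR (V OR U)) OR NOT NOT (Z OR V) = F OR F = F
U AND Y = T AND F = F
NOT (U AND Y) = NOT F = T
V OR NOT (U AND Y) = F OR T = T
NOT (V OR NOT (U AND Y)) = NOT T = F
U OR V = T OR F = T
NOT (V OR NOT (U AND Y)) OR (U OR V) = F OR T = T
Z OR (NOT (V OR NOT (U AND Y)) OR (U OR V)) = F OR T = T
(NOT (W OR (V OR U)) OR NOT NOT (Z OR V)) AND (Z OR (NOT (V OR NOT (U AND Y)) OR (U OR V))) = F AND T = F
V AND Z = F AND F = F
((NOT (W OR (V OR U)) OR NOT NOT (Z OR V)) AND (Z OR (NOT (V OR NOT (U AND Y)) OR (U OR V)))) OR (V AND Z) = F OR F = F

F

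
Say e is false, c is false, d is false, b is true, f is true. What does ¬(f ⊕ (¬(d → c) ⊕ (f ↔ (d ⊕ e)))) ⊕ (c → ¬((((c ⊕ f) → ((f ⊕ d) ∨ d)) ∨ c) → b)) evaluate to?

True

d → c = False → False = True
¬(d → c) = ¬True = False
d ⊕ e = False ⊕ False = False
f ↔ (d ⊕ e) = True ↔ False = False
¬(d → c) ⊕ (f ↔ (d ⊕ e)) = False ⊕ False = False
f ⊕ (¬(d → c) ⊕ (f ↔ (d ⊕ e))) = True ⊕ False = True
¬(f ⊕ (¬(d → c) ⊕ (f ↔ (d ⊕ e)))) = ¬True = False
c ⊕ f = False ⊕ True = True
f ⊕ d = True ⊕ False = True
(f ⊕ d) ∨ d = True ∨ False = True
(c ⊕ f) → ((f ⊕ d) ∨ d) = True → True = True
((c ⊕ f) → ((f ⊕ d) ∨ d)) ∨ c = True ∨ False = True
(((c ⊕ f) → ((f ⊕ d) ∨ d)) ∨ c) → b = True → True = True
¬((((c ⊕ f) → ((f ⊕ d) ∨ d)) ∨ c) → b) = ¬True = False
c → ¬((((c ⊕ f) → ((f ⊕ d) ∨ d)) ∨ c) → b) = False → False = True
¬(f ⊕ (¬(d → c) ⊕ (f ↔ (d ⊕ e)))) ⊕ (c → ¬((((c ⊕ f) → ((f ⊕ d) ∨ d)) ∨ c) → b)) = False ⊕ True = True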